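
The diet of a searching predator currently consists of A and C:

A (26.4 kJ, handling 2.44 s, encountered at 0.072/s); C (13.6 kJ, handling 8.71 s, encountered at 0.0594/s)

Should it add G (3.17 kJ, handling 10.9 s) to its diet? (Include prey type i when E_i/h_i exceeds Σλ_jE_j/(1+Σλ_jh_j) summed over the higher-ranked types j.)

On A and C alone, R = ΣλE/(1+Σλh) = 2.709/1.693 = 1.6 kJ/s.
G: E/h = 3.17/10.9 = 0.2908 kJ/s.
Since 0.2908 < R, time spent handling G is better spent searching.

No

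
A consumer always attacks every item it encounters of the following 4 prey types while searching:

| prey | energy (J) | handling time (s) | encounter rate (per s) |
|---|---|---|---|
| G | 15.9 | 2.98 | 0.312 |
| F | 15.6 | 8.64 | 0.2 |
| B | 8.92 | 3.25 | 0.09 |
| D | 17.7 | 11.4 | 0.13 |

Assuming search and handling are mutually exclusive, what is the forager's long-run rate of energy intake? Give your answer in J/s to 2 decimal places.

R = (0.312×15.9 + 0.2×15.6 + 0.09×8.92 + 0.13×17.7) / (1 + 0.312×2.98 + 0.2×8.64 + 0.09×3.25 + 0.13×11.4) = 11.18/5.432 = 2.059 J/s.

2.06 J/s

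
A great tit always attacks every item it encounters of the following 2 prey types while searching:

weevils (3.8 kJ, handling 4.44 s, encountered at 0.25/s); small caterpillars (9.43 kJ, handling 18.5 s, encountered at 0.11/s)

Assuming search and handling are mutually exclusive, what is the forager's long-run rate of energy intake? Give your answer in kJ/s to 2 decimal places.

R = Σλ_iE_i / (1 + Σλ_ih_i)
Numerator: 0.25×3.8 + 0.11×9.43 = 1.987
Denominator: 1 + 0.25×4.44 + 0.11×18.5 = 4.145
R = 1.987/4.145 = 0.4794 kJ/s

0.48 kJ/s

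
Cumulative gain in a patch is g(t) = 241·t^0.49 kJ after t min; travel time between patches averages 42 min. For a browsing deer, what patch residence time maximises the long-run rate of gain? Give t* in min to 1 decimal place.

Maximise g(t)/(T+t): set derivative to zero → g'(t)(T+t) = g(t).
g'(t) = 0.49·241·t^-0.51. Setting 0.49·241·t^-0.51 = 241·t^0.49/(42+t) gives 0.49(42+t) = t, so 0.51·t = 0.49×42.
t* = 0.49×42/0.51 = 40.35 min.

40.4 min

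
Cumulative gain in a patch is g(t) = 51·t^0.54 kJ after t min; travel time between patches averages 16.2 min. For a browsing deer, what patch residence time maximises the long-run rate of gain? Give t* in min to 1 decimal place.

Maximise g(t)/(T+t): set derivative to zero → g'(t)(T+t) = g(t).
g'(t) = 0.54·51·t^-0.46. Setting 0.54·51·t^-0.46 = 51·t^0.54/(16.2+t) gives 0.54(16.2+t) = t, so 0.46·t = 0.54×16.2.
t* = 0.54×16.2/0.46 = 19.02 min.

19.0 min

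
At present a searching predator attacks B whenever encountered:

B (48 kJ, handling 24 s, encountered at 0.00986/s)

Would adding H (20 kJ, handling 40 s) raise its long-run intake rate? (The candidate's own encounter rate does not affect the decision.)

Yes

Current rate: (0.00986×48)/(1 + 0.00986×24) = 0.3827 kJ/s.
Profitability of H: 20/40 = 0.5 kJ/s.
Since 0.5 > R, including H increases the long-run rate.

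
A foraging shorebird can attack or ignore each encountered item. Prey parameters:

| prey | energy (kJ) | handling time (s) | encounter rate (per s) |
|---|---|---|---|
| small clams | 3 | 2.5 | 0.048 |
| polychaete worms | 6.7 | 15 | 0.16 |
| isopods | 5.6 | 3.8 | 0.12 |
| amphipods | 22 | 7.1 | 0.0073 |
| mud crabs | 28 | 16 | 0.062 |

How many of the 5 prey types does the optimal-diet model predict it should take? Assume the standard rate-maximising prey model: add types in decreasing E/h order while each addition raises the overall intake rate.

4

Rank by E/h (kJ/s): amphipods 3.1, mud crabs 1.75, isopods 1.47, small clams 1.2, polychaete worms 0.447. Include each in turn until the next type's E/h falls below the running intake rate.
Rate on top 1: 0.1527. mud crabs: 1.75 > 0.1527 → include.
Rate on top 2: 0.928. isopods: 1.47 > 0.928 → include.
Rate on top 3: 1.028. small clams: 1.2 > 1.028 → include.
Rate on top 4: 1.035. polychaete worms: 0.447 < 1.035 → exclude; stop.
Optimal diet: amphipods, mud crabs, isopods, small clams — 4 of 5 types.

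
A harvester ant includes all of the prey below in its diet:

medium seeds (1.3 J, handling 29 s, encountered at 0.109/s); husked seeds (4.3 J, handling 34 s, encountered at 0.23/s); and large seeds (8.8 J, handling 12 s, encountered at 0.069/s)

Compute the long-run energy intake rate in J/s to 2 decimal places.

R = Σλ_iE_i / (1 + Σλ_ih_i)
Numerator: 0.109×1.3 + 0.23×4.3 + 0.069×8.8 = 1.738
Denominator: 1 + 0.109×29 + 0.23×34 + 0.069×12 = 12.81
R = 1.738/12.81 = 0.1357 J/s

0.14 J/s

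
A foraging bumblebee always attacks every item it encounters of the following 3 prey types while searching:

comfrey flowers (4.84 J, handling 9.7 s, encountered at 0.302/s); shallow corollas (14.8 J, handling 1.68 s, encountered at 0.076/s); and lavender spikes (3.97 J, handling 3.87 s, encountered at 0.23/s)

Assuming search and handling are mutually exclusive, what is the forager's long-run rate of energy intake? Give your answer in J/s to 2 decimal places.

0.71 J/s

Energy encountered per unit search time: 0.302×4.84 + 0.076×14.8 + 0.23×3.97 = 3.5 J/s.
Handling time per unit search time: 0.302×9.7 + 0.076×1.68 + 0.23×3.87 = 3.947.
Rate = 3.5/(1 + 3.947) = 0.7074 J/s.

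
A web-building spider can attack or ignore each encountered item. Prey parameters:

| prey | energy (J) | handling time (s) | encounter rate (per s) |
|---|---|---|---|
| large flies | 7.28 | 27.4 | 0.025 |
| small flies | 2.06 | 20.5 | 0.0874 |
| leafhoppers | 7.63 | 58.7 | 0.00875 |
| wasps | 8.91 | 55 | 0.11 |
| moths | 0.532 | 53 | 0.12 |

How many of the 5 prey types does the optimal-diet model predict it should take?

2

Profitabilities (E/h, J/s): large flies 0.266, wasps 0.162, leafhoppers 0.13, small flies 0.1, moths 0.01. Add prey in this order while the next type's profitability exceeds the intake rate on those already taken.
Rate on top 1: 0.108. wasps: 0.162 > 0.108 → include.
Rate on top 2: 0.1502. leafhoppers: 0.13 < 0.1502 → exclude; stop.
Optimal diet: large flies, wasps — 2 of 5 types.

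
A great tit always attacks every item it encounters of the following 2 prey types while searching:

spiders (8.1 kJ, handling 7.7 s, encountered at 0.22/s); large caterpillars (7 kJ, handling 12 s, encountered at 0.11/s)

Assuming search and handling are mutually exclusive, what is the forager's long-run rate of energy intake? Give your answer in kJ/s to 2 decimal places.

Energy encountered per unit search time: 0.22×8.1 + 0.11×7 = 2.552 kJ/s.
Handling time per unit search time: 0.22×7.7 + 0.11×12 = 3.014.
Rate = 2.552/(1 + 3.014) = 0.6358 kJ/s.

0.64 kJ/s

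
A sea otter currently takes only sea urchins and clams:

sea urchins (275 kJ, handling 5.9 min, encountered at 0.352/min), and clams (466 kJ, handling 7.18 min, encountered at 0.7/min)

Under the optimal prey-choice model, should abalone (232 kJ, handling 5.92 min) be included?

On sea urchins and clams alone, R = ΣλE/(1+Σλh) = 423/8.103 = 52.2 kJ/min.
Profitability of abalone: 232/5.92 = 39.19 kJ/min.
Since 39.19 < R, time spent handling abalone is better spent searching.

No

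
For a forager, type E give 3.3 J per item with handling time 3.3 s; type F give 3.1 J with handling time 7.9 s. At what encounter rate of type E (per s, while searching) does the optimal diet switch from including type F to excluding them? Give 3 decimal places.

At the threshold, the rate on type E alone equals the profitability of type F: λ·3.3/(1 + λ·3.3) = 3.1/7.9 = 0.3924.
Rearranging, λ(3.3 − 0.3924×3.3) = 0.3924, so λ = 0.3924/2.005 = 0.1957 per s.

0.196 per s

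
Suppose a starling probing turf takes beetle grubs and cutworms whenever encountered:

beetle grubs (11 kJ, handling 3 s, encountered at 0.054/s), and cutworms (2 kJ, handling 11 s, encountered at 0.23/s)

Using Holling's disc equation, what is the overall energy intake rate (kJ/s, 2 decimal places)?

Energy encountered per unit search time: 0.054×11 + 0.23×2 = 1.054 kJ/s.
Handling time per unit search time: 0.054×3 + 0.23×11 = 2.692.
Rate = 1.054/(1 + 2.692) = 0.2855 kJ/s.

0.29 kJ/s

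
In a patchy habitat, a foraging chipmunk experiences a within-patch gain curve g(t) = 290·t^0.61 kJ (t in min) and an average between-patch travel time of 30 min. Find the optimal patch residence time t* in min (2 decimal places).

46.92 min

By the marginal value theorem, leave when the instantaneous gain rate g'(t) equals the habitat-wide average g(t)/(T + t).
g'(t) = 0.61·290·t^-0.39. Setting 0.61·290·t^-0.39 = 290·t^0.61/(30+t) gives 0.61(30+t) = t, so 0.39·t = 0.61×30.
t* = 0.61×30/0.39 = 46.92 min.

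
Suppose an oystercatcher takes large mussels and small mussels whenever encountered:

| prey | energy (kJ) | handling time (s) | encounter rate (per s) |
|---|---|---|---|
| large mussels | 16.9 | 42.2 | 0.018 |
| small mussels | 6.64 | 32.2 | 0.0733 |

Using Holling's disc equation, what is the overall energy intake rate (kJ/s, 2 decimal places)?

0.19 kJ/s

R = (0.018×16.9 + 0.0733×6.64) / (1 + 0.018×42.2 + 0.0733×32.2) = 0.7909/4.12 = 0.192 kJ/s.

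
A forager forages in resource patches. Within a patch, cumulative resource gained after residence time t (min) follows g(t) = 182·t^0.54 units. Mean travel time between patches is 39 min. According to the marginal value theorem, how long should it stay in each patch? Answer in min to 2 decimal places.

45.78 min

Optimal t* satisfies g'(t*) = g(t*)/(T + t*).
g'(t) = 0.54·182·t^-0.46. Setting 0.54·182·t^-0.46 = 182·t^0.54/(39+t) gives 0.54(39+t) = t, so 0.46·t = 0.54×39.
t* = 0.54×39/0.46 = 45.78 min.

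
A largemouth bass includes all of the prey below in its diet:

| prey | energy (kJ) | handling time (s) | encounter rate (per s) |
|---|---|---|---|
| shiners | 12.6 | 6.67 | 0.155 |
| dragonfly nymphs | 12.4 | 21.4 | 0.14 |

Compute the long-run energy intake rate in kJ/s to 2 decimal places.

0.73 kJ/s

Energy encountered per unit search time: 0.155×12.6 + 0.14×12.4 = 3.689 kJ/s.
Handling time per unit search time: 0.155×6.67 + 0.14×21.4 = 4.03.
Rate = 3.689/(1 + 4.03) = 0.7334 kJ/s.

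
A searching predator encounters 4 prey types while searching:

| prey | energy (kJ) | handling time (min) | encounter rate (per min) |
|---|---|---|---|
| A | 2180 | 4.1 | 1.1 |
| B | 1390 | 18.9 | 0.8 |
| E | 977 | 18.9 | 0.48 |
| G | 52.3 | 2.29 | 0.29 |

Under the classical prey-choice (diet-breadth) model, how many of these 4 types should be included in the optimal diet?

1

Profitabilities (E/h, kJ/min): A 532, B 73.5, E 51.7, G 22.8. Add prey in this order while the next type's profitability exceeds the intake rate on those already taken.
Rate on top 1: 435.2. B: 73.5 < 435.2 → exclude; stop.
Optimal diet: A — 1 of 4 types.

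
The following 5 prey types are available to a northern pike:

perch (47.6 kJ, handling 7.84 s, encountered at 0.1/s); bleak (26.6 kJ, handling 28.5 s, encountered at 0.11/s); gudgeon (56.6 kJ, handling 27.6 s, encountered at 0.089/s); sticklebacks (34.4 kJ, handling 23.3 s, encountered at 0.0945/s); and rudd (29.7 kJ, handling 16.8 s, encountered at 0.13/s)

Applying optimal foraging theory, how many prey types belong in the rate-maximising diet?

1

E/h in descending order: perch 6.07, gudgeon 2.05, rudd 1.77, sticklebacks 1.48, bleak 0.933 kJ/s. The optimal diet is the largest prefix of this list for which every included type satisfies E_i/h_i > R on the types above it.
Rate on top 1: 2.668. gudgeon: 2.05 < 2.668 → exclude; stop.
Optimal diet: perch — 1 of 5 types.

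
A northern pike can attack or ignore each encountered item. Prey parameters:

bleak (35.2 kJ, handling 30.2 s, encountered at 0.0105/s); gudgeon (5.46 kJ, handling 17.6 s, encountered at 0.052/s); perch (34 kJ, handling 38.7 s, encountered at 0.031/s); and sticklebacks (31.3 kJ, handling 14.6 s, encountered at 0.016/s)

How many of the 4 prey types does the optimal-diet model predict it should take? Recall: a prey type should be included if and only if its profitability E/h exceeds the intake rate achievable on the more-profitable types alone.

3

E/h in descending order: sticklebacks 2.14, bleak 1.17, perch 0.879, gudgeon 0.31 kJ/s. The optimal diet is the largest prefix of this list for which every included type satisfies E_i/h_i > R on the types above it.
Rate on top 1: 0.406. bleak: 1.17 > 0.406 → include.
Rate on top 2: 0.5613. perch: 0.879 > 0.5613 → include.
Rate on top 3: 0.6997. gudgeon: 0.31 < 0.6997 → exclude; stop.
Optimal diet: sticklebacks, bleak, perch — 3 of 4 types.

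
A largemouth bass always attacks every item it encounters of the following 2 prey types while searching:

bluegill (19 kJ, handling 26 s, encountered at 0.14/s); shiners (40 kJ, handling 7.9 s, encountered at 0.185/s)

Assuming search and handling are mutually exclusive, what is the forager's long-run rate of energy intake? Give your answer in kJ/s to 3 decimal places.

1.649 kJ/s

R = (0.14×19 + 0.185×40) / (1 + 0.14×26 + 0.185×7.9) = 10.06/6.102 = 1.649 kJ/s.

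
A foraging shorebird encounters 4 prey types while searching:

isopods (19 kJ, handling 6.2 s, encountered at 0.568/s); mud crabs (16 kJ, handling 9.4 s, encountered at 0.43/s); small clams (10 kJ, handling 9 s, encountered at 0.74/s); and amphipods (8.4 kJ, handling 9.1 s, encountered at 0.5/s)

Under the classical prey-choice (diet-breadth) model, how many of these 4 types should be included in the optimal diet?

Profitabilities (E/h, kJ/s): isopods 3.06, mud crabs 1.7, small clams 1.11, amphipods 0.923. Add prey in this order while the next type's profitability exceeds the intake rate on those already taken.
Rate on top 1: 2.387. mud crabs: 1.7 < 2.387 → exclude; stop.
Optimal diet: isopods — 1 of 4 types.

1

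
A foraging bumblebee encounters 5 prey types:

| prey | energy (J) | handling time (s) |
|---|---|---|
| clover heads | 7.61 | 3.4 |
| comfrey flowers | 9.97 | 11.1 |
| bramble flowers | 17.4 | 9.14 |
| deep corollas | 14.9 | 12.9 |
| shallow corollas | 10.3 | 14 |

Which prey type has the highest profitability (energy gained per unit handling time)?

clover heads

In descending order of E/h:
clover heads: 7.61/3.4 = 2.24 J/s
bramble flowers: 17.4/9.14 = 1.9 J/s
deep corollas: 14.9/12.9 = 1.16 J/s
comfrey flowers: 9.97/11.1 = 0.898 J/s
shallow corollas: 10.3/14 = 0.736 J/s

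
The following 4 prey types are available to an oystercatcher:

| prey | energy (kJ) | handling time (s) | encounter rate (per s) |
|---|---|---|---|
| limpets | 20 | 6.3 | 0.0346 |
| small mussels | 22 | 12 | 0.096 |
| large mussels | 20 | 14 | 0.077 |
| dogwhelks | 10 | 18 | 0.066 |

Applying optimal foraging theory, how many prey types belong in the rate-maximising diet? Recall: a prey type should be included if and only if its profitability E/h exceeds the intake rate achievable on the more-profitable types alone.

Rank by E/h (kJ/s): limpets 3.17, small mussels 1.83, large mussels 1.43, dogwhelks 0.556. Include each in turn until the next type's E/h falls below the running intake rate.
Rate on top 1: 0.5682. small mussels: 1.83 > 0.5682 → include.
Rate on top 2: 1.183. large mussels: 1.43 > 1.183 → include.
Rate on top 3: 1.26. dogwhelks: 0.556 < 1.26 → exclude; stop.
Optimal diet: limpets, small mussels, large mussels — 3 of 4 types.

3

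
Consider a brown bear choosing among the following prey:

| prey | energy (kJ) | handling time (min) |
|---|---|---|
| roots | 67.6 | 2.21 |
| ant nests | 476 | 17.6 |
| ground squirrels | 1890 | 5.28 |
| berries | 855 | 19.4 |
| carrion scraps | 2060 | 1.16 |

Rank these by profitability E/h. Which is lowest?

ant nests

In descending order of E/h:
carrion scraps: 2060/1.16 = 1.78e+03 kJ/min
ground squirrels: 1890/5.28 = 358 kJ/min
berries: 855/19.4 = 44.1 kJ/min
roots: 67.6/2.21 = 30.6 kJ/min
ant nests: 476/17.6 = 27 kJ/min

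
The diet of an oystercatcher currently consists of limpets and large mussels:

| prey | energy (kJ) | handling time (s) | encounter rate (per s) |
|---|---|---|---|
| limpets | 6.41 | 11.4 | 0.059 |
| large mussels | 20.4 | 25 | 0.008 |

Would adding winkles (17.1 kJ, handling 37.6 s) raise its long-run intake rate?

Intake rate on the current diet: R = (0.059×6.41 + 0.008×20.4) / (1 + 0.059×11.4 + 0.008×25) = 0.5414/1.873 = 0.2891 kJ/s.
Profitability of winkles: 17.1/37.6 = 0.4548 kJ/s.
0.4548 > 0.2891, so adding winkles raises the average — include it.

Yes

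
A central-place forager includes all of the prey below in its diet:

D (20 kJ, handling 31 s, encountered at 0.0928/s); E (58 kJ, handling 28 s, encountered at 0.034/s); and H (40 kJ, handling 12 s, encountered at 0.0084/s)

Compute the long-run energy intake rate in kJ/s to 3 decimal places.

Energy encountered per unit search time: 0.0928×20 + 0.034×58 + 0.0084×40 = 4.164 kJ/s.
Handling time per unit search time: 0.0928×31 + 0.034×28 + 0.0084×12 = 3.93.
Rate = 4.164/(1 + 3.93) = 0.8447 kJ/s.

0.845 kJ/s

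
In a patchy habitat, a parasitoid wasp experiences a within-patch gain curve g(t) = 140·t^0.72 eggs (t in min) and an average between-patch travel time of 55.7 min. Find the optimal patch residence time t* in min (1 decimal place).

143.2 min

Optimal t* satisfies g'(t*) = g(t*)/(T + t*).
g'(t) = 0.72·140·t^-0.28. Setting 0.72·140·t^-0.28 = 140·t^0.72/(55.7+t) gives 0.72(55.7+t) = t, so 0.28·t = 0.72×55.7.
t* = 0.72×55.7/0.28 = 143.2 min.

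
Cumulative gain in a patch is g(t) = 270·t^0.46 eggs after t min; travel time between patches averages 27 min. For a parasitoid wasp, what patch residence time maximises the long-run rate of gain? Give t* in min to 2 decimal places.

23.00 min

Maximise g(t)/(T+t): set derivative to zero → g'(t)(T+t) = g(t).
g'(t) = 0.46·270·t^-0.54. Setting 0.46·270·t^-0.54 = 270·t^0.46/(27+t) gives 0.46(27+t) = t, so 0.54·t = 0.46×27.
t* = 0.46×27/0.54 = 23 min.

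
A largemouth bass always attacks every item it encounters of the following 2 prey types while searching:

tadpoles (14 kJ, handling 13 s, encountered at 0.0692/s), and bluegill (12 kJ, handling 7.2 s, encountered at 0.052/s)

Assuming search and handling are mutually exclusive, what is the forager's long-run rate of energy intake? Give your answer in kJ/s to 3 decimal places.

R = (0.0692×14 + 0.052×12) / (1 + 0.0692×13 + 0.052×7.2) = 1.593/2.274 = 0.7004 kJ/s.

0.700 kJ/s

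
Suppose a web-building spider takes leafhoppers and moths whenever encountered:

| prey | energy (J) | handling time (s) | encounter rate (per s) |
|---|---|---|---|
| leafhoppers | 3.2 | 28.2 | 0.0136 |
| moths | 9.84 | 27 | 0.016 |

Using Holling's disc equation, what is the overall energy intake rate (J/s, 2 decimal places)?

R = Σλ_iE_i / (1 + Σλ_ih_i)
Numerator: 0.0136×3.2 + 0.016×9.84 = 0.201
Denominator: 1 + 0.0136×28.2 + 0.016×27 = 1.816
R = 0.201/1.816 = 0.1107 J/s

0.11 J/s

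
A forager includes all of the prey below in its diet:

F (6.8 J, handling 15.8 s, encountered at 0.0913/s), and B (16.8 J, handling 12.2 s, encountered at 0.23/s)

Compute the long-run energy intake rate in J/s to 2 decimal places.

0.85 J/s

R = (0.0913×6.8 + 0.23×16.8) / (1 + 0.0913×15.8 + 0.23×12.2) = 4.485/5.249 = 0.8545 J/s.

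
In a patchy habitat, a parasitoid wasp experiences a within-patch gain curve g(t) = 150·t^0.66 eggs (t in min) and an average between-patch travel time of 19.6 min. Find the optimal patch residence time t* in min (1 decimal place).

38.0 min

By the marginal value theorem, leave when the instantaneous gain rate g'(t) equals the habitat-wide average g(t)/(T + t).
g'(t) = 0.66·150·t^-0.34. Setting 0.66·150·t^-0.34 = 150·t^0.66/(19.6+t) gives 0.66(19.6+t) = t, so 0.34·t = 0.66×19.6.
t* = 0.66×19.6/0.34 = 38.05 min.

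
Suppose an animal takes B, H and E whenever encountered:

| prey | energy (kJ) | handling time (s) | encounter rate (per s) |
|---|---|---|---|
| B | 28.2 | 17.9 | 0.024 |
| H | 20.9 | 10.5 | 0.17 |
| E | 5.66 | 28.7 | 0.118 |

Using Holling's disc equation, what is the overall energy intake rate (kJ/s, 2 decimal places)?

R = Σλ_iE_i / (1 + Σλ_ih_i)
Numerator: 0.024×28.2 + 0.17×20.9 + 0.118×5.66 = 4.898
Denominator: 1 + 0.024×17.9 + 0.17×10.5 + 0.118×28.7 = 6.601
R = 4.898/6.601 = 0.7419 kJ/s

0.74 kJ/s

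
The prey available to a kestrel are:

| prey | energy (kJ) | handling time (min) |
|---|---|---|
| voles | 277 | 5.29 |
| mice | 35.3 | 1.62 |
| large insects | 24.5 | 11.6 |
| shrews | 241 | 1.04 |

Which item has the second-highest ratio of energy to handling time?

voles

In descending order of E/h:
shrews: 241/1.04 = 232 kJ/min
voles: 277/5.29 = 52.4 kJ/min
mice: 35.3/1.62 = 21.8 kJ/min
large insects: 24.5/11.6 = 2.11 kJ/min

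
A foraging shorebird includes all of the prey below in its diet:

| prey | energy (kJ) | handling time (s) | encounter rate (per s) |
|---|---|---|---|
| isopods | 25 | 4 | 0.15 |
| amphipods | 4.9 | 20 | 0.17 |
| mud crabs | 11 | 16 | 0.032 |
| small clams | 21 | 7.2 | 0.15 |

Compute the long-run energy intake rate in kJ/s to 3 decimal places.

R = (0.15×25 + 0.17×4.9 + 0.032×11 + 0.15×21) / (1 + 0.15×4 + 0.17×20 + 0.032×16 + 0.15×7.2) = 8.085/6.592 = 1.226 kJ/s.

1.226 kJ/s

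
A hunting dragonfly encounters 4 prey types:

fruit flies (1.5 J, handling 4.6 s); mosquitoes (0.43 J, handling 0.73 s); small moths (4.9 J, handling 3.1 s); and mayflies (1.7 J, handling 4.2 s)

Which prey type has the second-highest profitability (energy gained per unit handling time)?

Profitability E/h (J/s): fruit flies = 1.5/4.6 = 0.326, mosquitoes = 0.43/0.73 = 0.589, small moths = 4.9/3.1 = 1.58, mayflies = 1.7/4.2 = 0.405.
Ranked: small moths > mosquitoes > mayflies > fruit flies.

mosquitoes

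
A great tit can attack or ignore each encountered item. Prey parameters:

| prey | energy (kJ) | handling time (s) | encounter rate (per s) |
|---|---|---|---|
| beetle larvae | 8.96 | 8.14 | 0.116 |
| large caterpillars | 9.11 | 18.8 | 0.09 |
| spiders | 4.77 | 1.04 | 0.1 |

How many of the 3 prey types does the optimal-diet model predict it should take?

E/h in descending order: spiders 4.59, beetle larvae 1.1, large caterpillars 0.485 kJ/s. The optimal diet is the largest prefix of this list for which every included type satisfies E_i/h_i > R on the types above it.
Rate on top 1: 0.4321. beetle larvae: 1.1 > 0.4321 → include.
Rate on top 2: 0.7403. large caterpillars: 0.485 < 0.7403 → exclude; stop.
Optimal diet: spiders, beetle larvae — 2 of 3 types.

2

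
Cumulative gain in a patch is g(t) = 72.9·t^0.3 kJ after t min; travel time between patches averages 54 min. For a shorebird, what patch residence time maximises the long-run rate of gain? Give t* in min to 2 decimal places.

Maximise g(t)/(T+t): set derivative to zero → g'(t)(T+t) = g(t).
g'(t) = 0.3·72.9·t^-0.7. Setting 0.3·72.9·t^-0.7 = 72.9·t^0.3/(54+t) gives 0.3(54+t) = t, so 0.70·t = 0.3×54.
t* = 0.3×54/0.70 = 23.14 min.

23.14 min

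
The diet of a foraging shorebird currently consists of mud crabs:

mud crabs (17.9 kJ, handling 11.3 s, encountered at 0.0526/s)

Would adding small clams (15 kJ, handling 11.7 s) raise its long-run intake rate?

Yes

On mud crabs alone, R = ΣλE/(1+Σλh) = 0.9415/1.594 = 0.5905 kJ/s.
small clams: E/h = 15/11.7 = 1.282 kJ/s.
Since 1.282 > R, including small clams increases the long-run rate.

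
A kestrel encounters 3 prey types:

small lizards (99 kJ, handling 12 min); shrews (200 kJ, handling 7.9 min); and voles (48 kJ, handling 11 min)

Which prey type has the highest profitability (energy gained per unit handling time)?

shrews

In descending order of E/h:
shrews: 200/7.9 = 25.3 kJ/min
small lizards: 99/12 = 8.25 kJ/min
voles: 48/11 = 4.36 kJ/min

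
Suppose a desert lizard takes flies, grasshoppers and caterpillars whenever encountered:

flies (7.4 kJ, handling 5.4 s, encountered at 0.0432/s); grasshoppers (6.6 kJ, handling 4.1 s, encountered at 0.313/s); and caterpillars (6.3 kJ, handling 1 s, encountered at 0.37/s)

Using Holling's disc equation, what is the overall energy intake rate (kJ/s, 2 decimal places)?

Energy encountered per unit search time: 0.0432×7.4 + 0.313×6.6 + 0.37×6.3 = 4.716 kJ/s.
Handling time per unit search time: 0.0432×5.4 + 0.313×4.1 + 0.37×1 = 1.887.
Rate = 4.716/(1 + 1.887) = 1.634 kJ/s.

1.63 kJ/s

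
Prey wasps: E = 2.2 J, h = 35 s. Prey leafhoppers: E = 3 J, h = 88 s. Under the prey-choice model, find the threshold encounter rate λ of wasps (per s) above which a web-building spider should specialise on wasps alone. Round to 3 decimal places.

Drop leafhoppers once their profitability E₂/h₂ falls below the rate achievable on wasps alone: E₂/h₂ = λE₁/(1 + λh₁).
Solve for λ: λE₁h₂ = E₂(1 + λh₁) → λ(E₁h₂ − E₂h₁) = E₂ → λ = E₂/(E₁h₂ − E₂h₁).
λ = 3/(2.2×88 − 3×35) = 3/88.6 = 0.03386 per s.

0.034 per s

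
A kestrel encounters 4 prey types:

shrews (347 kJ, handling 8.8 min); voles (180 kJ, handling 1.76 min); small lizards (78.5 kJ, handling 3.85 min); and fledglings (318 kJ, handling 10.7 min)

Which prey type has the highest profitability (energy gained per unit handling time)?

voles

Profitability E/h (kJ/min): shrews = 347/8.8 = 39.4, voles = 180/1.76 = 102, small lizards = 78.5/3.85 = 20.4, fledglings = 318/10.7 = 29.7.
Ranked: voles > shrews > fledglings > small lizards.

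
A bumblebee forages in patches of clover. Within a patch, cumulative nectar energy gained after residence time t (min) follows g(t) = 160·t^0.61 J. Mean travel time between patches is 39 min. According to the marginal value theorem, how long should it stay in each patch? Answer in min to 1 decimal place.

By the marginal value theorem, leave when the instantaneous gain rate g'(t) equals the habitat-wide average g(t)/(T + t).
g'(t) = 0.61·160·t^-0.39. Setting 0.61·160·t^-0.39 = 160·t^0.61/(39+t) gives 0.61(39+t) = t, so 0.39·t = 0.61×39.
t* = 0.61×39/0.39 = 61 min.

61.0 min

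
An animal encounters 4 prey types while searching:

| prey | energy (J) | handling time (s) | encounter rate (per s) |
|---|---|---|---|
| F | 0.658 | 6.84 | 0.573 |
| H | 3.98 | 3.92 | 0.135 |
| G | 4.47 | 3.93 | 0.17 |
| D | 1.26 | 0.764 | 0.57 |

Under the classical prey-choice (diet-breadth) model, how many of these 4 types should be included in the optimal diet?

3

Profitabilities (E/h, J/s): D 1.65, G 1.14, H 1.02, F 0.0962. Add prey in this order while the next type's profitability exceeds the intake rate on those already taken.
Rate on top 1: 0.5003. G: 1.14 > 0.5003 → include.
Rate on top 2: 0.7027. H: 1.02 > 0.7027 → include.
Rate on top 3: 0.7655. F: 0.0962 < 0.7655 → exclude; stop.
Optimal diet: D, G, H — 3 of 4 types.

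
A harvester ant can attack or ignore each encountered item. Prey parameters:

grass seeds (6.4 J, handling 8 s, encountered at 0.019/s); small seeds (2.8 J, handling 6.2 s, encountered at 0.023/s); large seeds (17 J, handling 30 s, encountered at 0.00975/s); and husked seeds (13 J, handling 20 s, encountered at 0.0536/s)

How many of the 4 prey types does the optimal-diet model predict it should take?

Profitabilities (E/h, J/s): grass seeds 0.8, husked seeds 0.65, large seeds 0.567, small seeds 0.452. Add prey in this order while the next type's profitability exceeds the intake rate on those already taken.
Rate on top 1: 0.1056. husked seeds: 0.65 > 0.1056 → include.
Rate on top 2: 0.368. large seeds: 0.567 > 0.368 → include.
Rate on top 3: 0.3911. small seeds: 0.452 > 0.3911 → include.
Optimal diet: grass seeds, husked seeds, large seeds, small seeds — 4 of 4 types.

4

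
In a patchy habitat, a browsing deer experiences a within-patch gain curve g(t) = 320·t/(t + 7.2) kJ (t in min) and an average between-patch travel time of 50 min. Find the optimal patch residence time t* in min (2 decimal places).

Optimal t* satisfies g'(t*) = g(t*)/(T + t*).
g'(t) = 320·7.2/(t + 7.2)². Setting 320·7.2/(t+7.2)² = 320t/[(t+7.2)(50+t)] gives 7.2(50+t) = t(t+7.2), so t² = 7.2×50 = 360.
t* = √360 = 18.97 min.

18.97 min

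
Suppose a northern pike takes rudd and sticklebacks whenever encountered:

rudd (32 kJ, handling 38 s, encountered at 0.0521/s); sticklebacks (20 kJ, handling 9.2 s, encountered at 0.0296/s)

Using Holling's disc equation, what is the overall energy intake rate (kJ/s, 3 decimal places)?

Energy encountered per unit search time: 0.0521×32 + 0.0296×20 = 2.259 kJ/s.
Handling time per unit search time: 0.0521×38 + 0.0296×9.2 = 2.252.
Rate = 2.259/(1 + 2.252) = 0.6947 kJ/s.

0.695 kJ/s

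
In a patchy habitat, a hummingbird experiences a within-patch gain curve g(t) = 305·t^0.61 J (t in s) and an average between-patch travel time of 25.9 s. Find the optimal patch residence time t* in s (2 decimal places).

By the marginal value theorem, leave when the instantaneous gain rate g'(t) equals the habitat-wide average g(t)/(T + t).
g'(t) = 0.61·305·t^-0.39. Setting 0.61·305·t^-0.39 = 305·t^0.61/(25.9+t) gives 0.61(25.9+t) = t, so 0.39·t = 0.61×25.9.
t* = 0.61×25.9/0.39 = 40.51 s.

40.51 s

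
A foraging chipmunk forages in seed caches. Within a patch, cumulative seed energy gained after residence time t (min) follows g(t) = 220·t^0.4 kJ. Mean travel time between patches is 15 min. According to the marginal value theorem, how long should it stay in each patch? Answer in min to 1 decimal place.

10.0 min

Maximise g(t)/(T+t): set derivative to zero → g'(t)(T+t) = g(t).
g'(t) = 0.4·220·t^-0.6. Setting 0.4·220·t^-0.6 = 220·t^0.4/(15+t) gives 0.4(15+t) = t, so 0.60·t = 0.4×15.
t* = 0.4×15/0.60 = 10 min.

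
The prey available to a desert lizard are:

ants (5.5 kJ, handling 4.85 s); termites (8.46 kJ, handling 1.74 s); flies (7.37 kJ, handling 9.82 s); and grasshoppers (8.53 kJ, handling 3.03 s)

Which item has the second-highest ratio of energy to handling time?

Profitability E/h (kJ/s): ants = 5.5/4.85 = 1.13, termites = 8.46/1.74 = 4.86, flies = 7.37/9.82 = 0.751, grasshoppers = 8.53/3.03 = 2.82.
Ranked: termites > grasshoppers > ants > flies.

grasshoppers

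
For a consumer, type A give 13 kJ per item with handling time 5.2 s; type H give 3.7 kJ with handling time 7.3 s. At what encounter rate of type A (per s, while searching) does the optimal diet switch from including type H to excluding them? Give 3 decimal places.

0.049 per s

At the threshold, the rate on type A alone equals the profitability of type H: λ·13/(1 + λ·5.2) = 3.7/7.3 = 0.5068.
Rearranging, λ(13 − 0.5068×5.2) = 0.5068, so λ = 0.5068/10.36 = 0.0489 per s.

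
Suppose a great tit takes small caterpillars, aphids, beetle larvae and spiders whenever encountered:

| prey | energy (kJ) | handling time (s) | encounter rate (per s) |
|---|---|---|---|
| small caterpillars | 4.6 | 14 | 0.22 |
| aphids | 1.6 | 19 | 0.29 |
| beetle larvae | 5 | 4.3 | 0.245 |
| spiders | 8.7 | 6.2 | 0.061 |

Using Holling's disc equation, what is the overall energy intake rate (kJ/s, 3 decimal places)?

Energy encountered per unit search time: 0.22×4.6 + 0.29×1.6 + 0.245×5 + 0.061×8.7 = 3.232 kJ/s.
Handling time per unit search time: 0.22×14 + 0.29×19 + 0.245×4.3 + 0.061×6.2 = 10.02.
Rate = 3.232/(1 + 10.02) = 0.2932 kJ/s.

0.293 kJ/s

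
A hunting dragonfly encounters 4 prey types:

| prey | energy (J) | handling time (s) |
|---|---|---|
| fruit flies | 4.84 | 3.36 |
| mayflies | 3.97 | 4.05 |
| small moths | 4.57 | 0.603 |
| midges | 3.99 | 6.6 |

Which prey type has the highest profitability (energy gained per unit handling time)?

Profitability E/h (J/s): fruit flies = 4.84/3.36 = 1.44, mayflies = 3.97/4.05 = 0.98, small moths = 4.57/0.603 = 7.58, midges = 3.99/6.6 = 0.605.
Ranked: small moths > fruit flies > mayflies > midges.

small moths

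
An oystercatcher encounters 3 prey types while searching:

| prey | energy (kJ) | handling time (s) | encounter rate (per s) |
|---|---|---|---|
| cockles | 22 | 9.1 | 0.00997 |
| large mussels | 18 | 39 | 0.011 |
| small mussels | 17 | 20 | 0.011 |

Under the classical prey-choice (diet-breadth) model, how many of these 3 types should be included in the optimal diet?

Profitabilities (E/h, kJ/s): cockles 2.42, small mussels 0.85, large mussels 0.462. Add prey in this order while the next type's profitability exceeds the intake rate on those already taken.
Rate on top 1: 0.2011. small mussels: 0.85 > 0.2011 → include.
Rate on top 2: 0.31. large mussels: 0.462 > 0.31 → include.
Optimal diet: cockles, small mussels, large mussels — 3 of 3 types.

3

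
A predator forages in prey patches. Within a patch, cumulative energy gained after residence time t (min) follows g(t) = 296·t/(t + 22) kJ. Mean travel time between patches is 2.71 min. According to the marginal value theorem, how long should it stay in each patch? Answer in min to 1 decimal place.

7.7 min

Optimal t* satisfies g'(t*) = g(t*)/(T + t*).
g'(t) = 296·22/(t + 22)². Setting 296·22/(t+22)² = 296t/[(t+22)(2.71+t)] gives 22(2.71+t) = t(t+22), so t² = 22×2.71 = 59.62.
t* = √59.62 = 7.721 min.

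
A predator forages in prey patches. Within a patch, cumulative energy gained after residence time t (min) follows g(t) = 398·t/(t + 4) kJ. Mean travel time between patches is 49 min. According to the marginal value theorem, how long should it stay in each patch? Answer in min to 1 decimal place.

14.0 min

By the marginal value theorem, leave when the instantaneous gain rate g'(t) equals the habitat-wide average g(t)/(T + t).
g'(t) = 398·4/(t + 4)². Setting 398·4/(t+4)² = 398t/[(t+4)(49+t)] gives 4(49+t) = t(t+4), so t² = 4×49 = 196.
t* = √196 = 14 min.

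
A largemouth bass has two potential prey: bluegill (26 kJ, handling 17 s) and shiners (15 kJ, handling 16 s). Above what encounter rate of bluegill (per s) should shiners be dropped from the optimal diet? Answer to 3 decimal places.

0.093 per s

The zero-one rule: include shiners iff E₂/h₂ > λE₁/(1+λh₁). Equality gives the switch point.
λE₁h₂ = E₂ + λE₂h₁ ⇒ λ = E₂/(E₁h₂ − E₂h₁) = 15/(416 − 255) = 0.09317 per s.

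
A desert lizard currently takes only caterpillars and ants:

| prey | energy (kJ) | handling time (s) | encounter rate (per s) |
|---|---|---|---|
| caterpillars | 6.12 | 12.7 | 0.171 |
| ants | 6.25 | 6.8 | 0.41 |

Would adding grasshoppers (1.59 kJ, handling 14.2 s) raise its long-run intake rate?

Current rate: (0.171×6.12 + 0.41×6.25)/(1 + 0.171×12.7 + 0.41×6.8) = 0.6056 kJ/s.
Profitability of grasshoppers: 1.59/14.2 = 0.112 kJ/s.
0.112 < 0.6056, so adding grasshoppers would lower the average — exclude it.

No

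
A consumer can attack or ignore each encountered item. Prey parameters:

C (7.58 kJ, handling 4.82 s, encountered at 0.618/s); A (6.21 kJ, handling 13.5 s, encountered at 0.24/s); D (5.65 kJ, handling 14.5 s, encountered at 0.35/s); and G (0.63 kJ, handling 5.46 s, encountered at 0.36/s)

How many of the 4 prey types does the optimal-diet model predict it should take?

Rank by E/h (kJ/s): C 1.57, A 0.46, D 0.39, G 0.115. Include each in turn until the next type's E/h falls below the running intake rate.
Rate on top 1: 1.177. A: 0.46 < 1.177 → exclude; stop.
Optimal diet: C — 1 of 4 types.

1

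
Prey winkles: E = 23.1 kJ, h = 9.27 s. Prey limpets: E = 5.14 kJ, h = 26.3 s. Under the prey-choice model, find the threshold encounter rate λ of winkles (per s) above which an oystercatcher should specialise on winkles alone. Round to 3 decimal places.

Drop limpets once their profitability E₂/h₂ falls below the rate achievable on winkles alone: E₂/h₂ = λE₁/(1 + λh₁).
Solve for λ: λE₁h₂ = E₂(1 + λh₁) → λ(E₁h₂ − E₂h₁) = E₂ → λ = E₂/(E₁h₂ − E₂h₁).
λ = 5.14/(23.1×26.3 − 5.14×9.27) = 5.14/559.9 = 0.009181 per s.

0.009 per s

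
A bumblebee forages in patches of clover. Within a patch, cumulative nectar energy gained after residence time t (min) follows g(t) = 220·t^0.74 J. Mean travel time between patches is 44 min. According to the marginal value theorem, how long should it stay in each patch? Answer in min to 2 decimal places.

125.23 min

By the marginal value theorem, leave when the instantaneous gain rate g'(t) equals the habitat-wide average g(t)/(T + t).
g'(t) = 0.74·220·t^-0.26. Setting 0.74·220·t^-0.26 = 220·t^0.74/(44+t) gives 0.74(44+t) = t, so 0.26·t = 0.74×44.
t* = 0.74×44/0.26 = 125.2 min.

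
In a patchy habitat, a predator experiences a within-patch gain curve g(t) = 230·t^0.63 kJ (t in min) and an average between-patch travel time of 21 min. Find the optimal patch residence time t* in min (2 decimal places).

35.76 min

Optimal t* satisfies g'(t*) = g(t*)/(T + t*).
g'(t) = 0.63·230·t^-0.37. Setting 0.63·230·t^-0.37 = 230·t^0.63/(21+t) gives 0.63(21+t) = t, so 0.37·t = 0.63×21.
t* = 0.63×21/0.37 = 35.76 min.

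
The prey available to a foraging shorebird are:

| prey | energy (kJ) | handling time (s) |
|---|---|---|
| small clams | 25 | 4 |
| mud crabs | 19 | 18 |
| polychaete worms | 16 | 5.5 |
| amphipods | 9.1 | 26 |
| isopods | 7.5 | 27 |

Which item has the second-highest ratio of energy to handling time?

polychaete worms

Profitability E/h (kJ/s): small clams = 25/4 = 6.25, mud crabs = 19/18 = 1.06, polychaete worms = 16/5.5 = 2.91, amphipods = 9.1/26 = 0.35, isopods = 7.5/27 = 0.278.
Ranked: small clams > polychaete worms > mud crabs > amphipods > isopods.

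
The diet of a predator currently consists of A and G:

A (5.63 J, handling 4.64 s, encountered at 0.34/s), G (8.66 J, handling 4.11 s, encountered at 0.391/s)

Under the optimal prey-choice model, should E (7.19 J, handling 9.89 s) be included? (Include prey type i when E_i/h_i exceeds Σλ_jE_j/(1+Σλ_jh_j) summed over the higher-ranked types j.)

Intake rate on the current diet: R = (0.34×5.63 + 0.391×8.66) / (1 + 0.34×4.64 + 0.391×4.11) = 5.3/4.185 = 1.267 J/s.
E: E/h = 7.19/9.89 = 0.727 J/s.
Since 0.727 < R, time spent handling E is better spent searching.

No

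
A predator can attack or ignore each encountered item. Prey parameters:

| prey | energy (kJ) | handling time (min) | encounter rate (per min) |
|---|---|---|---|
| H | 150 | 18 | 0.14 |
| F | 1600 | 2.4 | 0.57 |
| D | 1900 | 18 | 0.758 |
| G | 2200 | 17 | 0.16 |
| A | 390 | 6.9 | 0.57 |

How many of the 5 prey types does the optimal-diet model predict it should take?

1

Profitabilities (E/h, kJ/min): F 667, G 129, D 106, A 56.5, H 8.33. Add prey in this order while the next type's profitability exceeds the intake rate on those already taken.
Rate on top 1: 385.1. G: 129 < 385.1 → exclude; stop.
Optimal diet: F — 1 of 5 types.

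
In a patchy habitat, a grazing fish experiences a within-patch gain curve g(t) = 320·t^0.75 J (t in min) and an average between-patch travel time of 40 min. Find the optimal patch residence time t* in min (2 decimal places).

Optimal t* satisfies g'(t*) = g(t*)/(T + t*).
g'(t) = 0.75·320·t^-0.25. Setting 0.75·320·t^-0.25 = 320·t^0.75/(40+t) gives 0.75(40+t) = t, so 0.25·t = 0.75×40.
t* = 0.75×40/0.25 = 120 min.

120.00 min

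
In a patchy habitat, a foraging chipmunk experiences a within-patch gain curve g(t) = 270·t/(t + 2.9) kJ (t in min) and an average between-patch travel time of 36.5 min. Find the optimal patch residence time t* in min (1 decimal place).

Optimal t* satisfies g'(t*) = g(t*)/(T + t*).
g'(t) = 270·2.9/(t + 2.9)². Setting 270·2.9/(t+2.9)² = 270t/[(t+2.9)(36.5+t)] gives 2.9(36.5+t) = t(t+2.9), so t² = 2.9×36.5 = 105.8.
t* = √105.8 = 10.29 min.

10.3 min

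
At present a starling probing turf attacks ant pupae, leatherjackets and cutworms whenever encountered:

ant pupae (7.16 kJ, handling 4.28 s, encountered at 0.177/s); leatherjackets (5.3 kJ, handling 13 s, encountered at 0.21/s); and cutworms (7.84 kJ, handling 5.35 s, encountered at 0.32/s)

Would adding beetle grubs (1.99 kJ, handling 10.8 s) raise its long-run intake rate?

No

Current rate: (0.177×7.16 + 0.21×5.3 + 0.32×7.84)/(1 + 0.177×4.28 + 0.21×13 + 0.32×5.35) = 0.7886 kJ/s.
Profitability of beetle grubs: 1.99/10.8 = 0.1843 kJ/s.
0.1843 < 0.7886, so adding beetle grubs would lower the average — exclude it.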